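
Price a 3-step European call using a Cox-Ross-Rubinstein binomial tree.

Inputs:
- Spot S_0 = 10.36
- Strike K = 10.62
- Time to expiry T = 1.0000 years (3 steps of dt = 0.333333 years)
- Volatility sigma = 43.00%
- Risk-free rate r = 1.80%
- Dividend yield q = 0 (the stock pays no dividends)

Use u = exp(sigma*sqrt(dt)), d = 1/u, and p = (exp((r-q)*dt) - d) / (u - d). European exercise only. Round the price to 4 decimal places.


Answer: Price = V(0,0) = 1.8772

Derivation:
dt = T/N = 0.333333
u = exp(sigma*sqrt(dt)) = 1.281794; d = 1/u = 0.780157
p = (exp((r-q)*dt) - d) / (u - d) = 0.450248
Discount per step: exp(-r*dt) = 0.994018
Stock lattice S(k, i) with i counting down-moves:
  k=0: S(0,0) = 10.3600
  k=1: S(1,0) = 13.2794; S(1,1) = 8.0824
  k=2: S(2,0) = 17.0214; S(2,1) = 10.3600; S(2,2) = 6.3056
  k=3: S(3,0) = 21.8180; S(3,1) = 13.2794; S(3,2) = 8.0824; S(3,3) = 4.9193
Terminal payoffs V(N, i) = max(S_T - K, 0):
  V(3,0) = 11.197973; V(3,1) = 2.659385; V(3,2) = 0.000000; V(3,3) = 0.000000
Backward induction: V(k, i) = exp(-r*dt) * [p * V(k+1, i) + (1-p) * V(k+1, i+1)].
  V(2,0) = exp(-r*dt) * [p*11.197973 + (1-p)*2.659385] = 6.464965
  V(2,1) = exp(-r*dt) * [p*2.659385 + (1-p)*0.000000] = 1.190221
  V(2,2) = exp(-r*dt) * [p*0.000000 + (1-p)*0.000000] = 0.000000
  V(1,0) = exp(-r*dt) * [p*6.464965 + (1-p)*1.190221] = 3.543839
  V(1,1) = exp(-r*dt) * [p*1.190221 + (1-p)*0.000000] = 0.532690
  V(0,0) = exp(-r*dt) * [p*3.543839 + (1-p)*0.532690] = 1.877158


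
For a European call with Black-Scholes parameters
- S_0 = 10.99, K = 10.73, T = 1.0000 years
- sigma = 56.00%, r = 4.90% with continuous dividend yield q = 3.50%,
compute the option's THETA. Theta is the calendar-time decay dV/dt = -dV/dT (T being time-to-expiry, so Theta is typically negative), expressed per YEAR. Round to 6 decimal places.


Answer: Theta = -1.087870

Derivation:
d1 = 0.3477539496; d2 = -0.2122460504
phi(d1) = 0.3755344987; exp(-qT) = 0.9656054163; exp(-rT) = 0.9521811297
Theta = -S*exp(-qT)*phi(d1)*sigma/(2*sqrt(T)) - r*K*exp(-rT)*N(d2) + q*S*exp(-qT)*N(d1)
N(d1) = 0.6359875118; N(d2) = 0.4159575410; sqrt(T) = 1.0000000000
Term 1 = -10.9900 * 0.9656054163 * 0.3755344987 * 0.5600 / (2 * 1.0000000000) = -1.1158485587
Term 2 = -0.0490 * 10.7300 * 0.9521811297 * 0.4159575410 = -0.2082401052
Term 3 = 0.0350 * 10.9900 * 0.9656054163 * 0.6359875118 = 0.2362185601
Theta = -1.1158485587 + (-0.2082401052) + (0.2362185601) = -1.087870


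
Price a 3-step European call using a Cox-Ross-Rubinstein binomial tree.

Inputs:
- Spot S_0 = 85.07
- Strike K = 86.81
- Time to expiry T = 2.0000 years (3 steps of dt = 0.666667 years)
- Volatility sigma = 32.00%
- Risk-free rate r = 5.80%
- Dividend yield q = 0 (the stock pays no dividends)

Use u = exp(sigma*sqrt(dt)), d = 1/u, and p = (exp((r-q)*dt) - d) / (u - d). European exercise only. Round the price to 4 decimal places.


Answer: Price = V(0,0) = 19.7767

Derivation:
dt = T/N = 0.666667
u = exp(sigma*sqrt(dt)) = 1.298590; d = 1/u = 0.770066
p = (exp((r-q)*dt) - d) / (u - d) = 0.509642
Discount per step: exp(-r*dt) = 0.962071
Stock lattice S(k, i) with i counting down-moves:
  k=0: S(0,0) = 85.0700
  k=1: S(1,0) = 110.4710; S(1,1) = 65.5095
  k=2: S(2,0) = 143.4566; S(2,1) = 85.0700; S(2,2) = 50.4467
  k=3: S(3,0) = 186.2912; S(3,1) = 110.4710; S(3,2) = 65.5095; S(3,3) = 38.8473
Terminal payoffs V(N, i) = max(S_T - K, 0):
  V(3,0) = 99.481223; V(3,1) = 23.661034; V(3,2) = 0.000000; V(3,3) = 0.000000
Backward induction: V(k, i) = exp(-r*dt) * [p * V(k+1, i) + (1-p) * V(k+1, i+1)].
  V(2,0) = exp(-r*dt) * [p*99.481223 + (1-p)*23.661034] = 59.939145
  V(2,1) = exp(-r*dt) * [p*23.661034 + (1-p)*0.000000] = 11.601287
  V(2,2) = exp(-r*dt) * [p*0.000000 + (1-p)*0.000000] = 0.000000
  V(1,0) = exp(-r*dt) * [p*59.939145 + (1-p)*11.601287] = 34.861893
  V(1,1) = exp(-r*dt) * [p*11.601287 + (1-p)*0.000000] = 5.688249
  V(0,0) = exp(-r*dt) * [p*34.861893 + (1-p)*5.688249] = 19.776687


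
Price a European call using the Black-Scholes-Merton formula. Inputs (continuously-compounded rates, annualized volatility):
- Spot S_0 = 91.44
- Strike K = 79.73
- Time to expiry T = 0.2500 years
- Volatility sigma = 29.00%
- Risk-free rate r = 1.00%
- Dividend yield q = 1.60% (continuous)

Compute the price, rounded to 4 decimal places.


d1 = (ln(S/K) + (r - q + 0.5*sigma^2) * T) / (sigma * sqrt(T)) = 1.00723857
d2 = d1 - sigma * sqrt(T) = 0.86223857
exp(-rT) = 0.99750312; exp(-qT) = 0.99600799
C = S_0 * exp(-qT) * N(d1) - K * exp(-rT) * N(d2)
N(d1) = 0.84308993; N(d2) = 0.80572188
C = 91.4400 * 0.99600799 * 0.84308993 - 79.7300 * 0.99750312 * 0.80572188 = 12.7046

Answer: Price = 12.7046


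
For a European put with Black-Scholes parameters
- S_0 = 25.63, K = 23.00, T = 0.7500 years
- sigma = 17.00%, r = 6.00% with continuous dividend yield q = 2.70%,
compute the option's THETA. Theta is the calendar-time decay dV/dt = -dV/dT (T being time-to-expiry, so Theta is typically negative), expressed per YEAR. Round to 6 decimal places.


Answer: Theta = -0.453316

Derivation:
d1 = 0.9771267802; d2 = 0.8299024616
phi(d1) = 0.2475044034; exp(-qT) = 0.9799536543; exp(-rT) = 0.9559974818
Theta = -S*exp(-qT)*phi(d1)*sigma/(2*sqrt(T)) + r*K*exp(-rT)*N(-d2) - q*S*exp(-qT)*N(-d1)
N(-d1) = 0.1642531956; N(-d2) = 0.2032969665; sqrt(T) = 0.8660254038
Term 1 = -25.6300 * 0.9799536543 * 0.2475044034 * 0.1700 / (2 * 0.8660254038) = -0.6101341967
Term 2 = 0.0600 * 23.0000 * 0.9559974818 * 0.2032969665 = 0.2682049155
Term 3 = -0.0270 * 25.6300 * 0.9799536543 * 0.1642531956 = -0.1113862889
Theta = -0.6101341967 + (0.2682049155) + (-0.1113862889) = -0.453316


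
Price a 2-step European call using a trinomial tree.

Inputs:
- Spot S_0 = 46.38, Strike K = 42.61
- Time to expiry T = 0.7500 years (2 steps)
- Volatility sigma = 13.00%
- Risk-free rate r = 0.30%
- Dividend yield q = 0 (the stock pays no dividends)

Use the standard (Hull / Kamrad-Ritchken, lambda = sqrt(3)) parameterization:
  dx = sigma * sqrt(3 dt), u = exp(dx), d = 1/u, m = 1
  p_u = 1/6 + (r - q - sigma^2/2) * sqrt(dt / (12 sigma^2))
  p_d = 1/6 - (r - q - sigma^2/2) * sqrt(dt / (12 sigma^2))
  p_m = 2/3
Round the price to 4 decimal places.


dt = T/N = 0.375000; dx = sigma*sqrt(3*dt) = 0.137886
u = exp(dx) = 1.147844; d = 1/u = 0.871198
p_u = 0.159256, p_m = 0.666667, p_d = 0.174078
Discount per step: exp(-r*dt) = 0.998876
Stock lattice S(k, j) with j the centered position index:
  k=0: S(0,+0) = 46.3800
  k=1: S(1,-1) = 40.4062; S(1,+0) = 46.3800; S(1,+1) = 53.2370
  k=2: S(2,-2) = 35.2018; S(2,-1) = 40.4062; S(2,+0) = 46.3800; S(2,+1) = 53.2370; S(2,+2) = 61.1078
Terminal payoffs V(N, j) = max(S_T - K, 0):
  V(2,-2) = 0.000000; V(2,-1) = 0.000000; V(2,+0) = 3.770000; V(2,+1) = 10.627027; V(2,+2) = 18.497828
Backward induction: V(k, j) = exp(-r*dt) * [p_u * V(k+1, j+1) + p_m * V(k+1, j) + p_d * V(k+1, j-1)]
  V(1,-1) = exp(-r*dt) * [p_u*3.770000 + p_m*0.000000 + p_d*0.000000] = 0.599719
  V(1,+0) = exp(-r*dt) * [p_u*10.627027 + p_m*3.770000 + p_d*0.000000] = 4.201019
  V(1,+1) = exp(-r*dt) * [p_u*18.497828 + p_m*10.627027 + p_d*3.770000] = 10.674825
  V(0,+0) = exp(-r*dt) * [p_u*10.674825 + p_m*4.201019 + p_d*0.599719] = 4.599925

Answer: Price = V(0,0) = 4.5999


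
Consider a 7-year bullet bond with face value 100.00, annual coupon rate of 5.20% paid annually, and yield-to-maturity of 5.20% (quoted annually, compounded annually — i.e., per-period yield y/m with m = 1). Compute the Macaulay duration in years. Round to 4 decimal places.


Answer: Macaulay duration = 6.0434 years

Derivation:
Coupon per period c = face * coupon_rate / m = 5.200000
Periods per year m = 1; per-period yield y/m = 0.052000
Number of cashflows N = 7
Cashflows (t years, CF_t, discount factor 1/(1+y/m)^(m*t), PV):
  t = 1.0000: CF_t = 5.200000, DF = 0.950570, PV = 4.942966
  t = 2.0000: CF_t = 5.200000, DF = 0.903584, PV = 4.698637
  t = 3.0000: CF_t = 5.200000, DF = 0.858920, PV = 4.466385
  t = 4.0000: CF_t = 5.200000, DF = 0.816464, PV = 4.245613
  t = 5.0000: CF_t = 5.200000, DF = 0.776106, PV = 4.035754
  t = 6.0000: CF_t = 5.200000, DF = 0.737744, PV = 3.836268
  t = 7.0000: CF_t = 105.200000, DF = 0.701277, PV = 73.774379
Price P = sum_t PV_t = 100.000000
Macaulay numerator sum_t t * PV_t:
  t * PV_t at t = 1.0000: 4.942966
  t * PV_t at t = 2.0000: 9.397273
  t * PV_t at t = 3.0000: 13.399154
  t * PV_t at t = 4.0000: 16.982451
  t * PV_t at t = 5.0000: 20.178768
  t * PV_t at t = 6.0000: 23.017606
  t * PV_t at t = 7.0000: 516.420651
Macaulay duration D = (sum_t t * PV_t) / P = 604.338870 / 100.000000 = 6.043389


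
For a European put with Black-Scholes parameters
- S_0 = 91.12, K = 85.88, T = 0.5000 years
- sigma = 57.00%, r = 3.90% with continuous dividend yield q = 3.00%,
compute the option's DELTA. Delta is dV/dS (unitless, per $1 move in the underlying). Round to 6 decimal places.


Answer: Delta = -0.354207

Derivation:
d1 = 0.3596353677; d2 = -0.0434154976
phi(d1) = 0.3739596661; exp(-qT) = 0.9851119396; exp(-rT) = 0.9806888952
N(-d1) = 0.3595599156
Delta = -exp(-qT) * N(-d1) = -0.9851119396 * 0.3595599156 = -0.354207


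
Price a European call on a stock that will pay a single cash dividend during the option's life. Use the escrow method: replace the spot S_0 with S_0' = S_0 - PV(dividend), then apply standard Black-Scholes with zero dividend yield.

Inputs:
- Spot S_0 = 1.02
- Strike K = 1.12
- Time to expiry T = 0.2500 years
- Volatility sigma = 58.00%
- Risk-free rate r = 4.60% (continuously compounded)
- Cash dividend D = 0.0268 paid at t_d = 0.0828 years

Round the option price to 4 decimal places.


PV(D) = D * exp(-r * t_d) = 0.0268 * 0.99619844 = 0.02669812
S_0' = S_0 - PV(D) = 1.0200 - 0.02669812 = 0.99330188
d1 = (ln(S_0'/K) + (r + sigma^2/2)*T) / (sigma*sqrt(T)) = -0.22930806
d2 = d1 - sigma*sqrt(T) = -0.51930806
exp(-rT) = 0.98856587
N(d1) = 0.40931475; N(d2) = 0.30177297
C = S_0' * N(d1) - K * exp(-rT) * N(d2) = 0.99330188 * 0.40931475 - 1.1200 * 0.98856587 * 0.30177297 = 0.0725

Answer: Price = 0.0725


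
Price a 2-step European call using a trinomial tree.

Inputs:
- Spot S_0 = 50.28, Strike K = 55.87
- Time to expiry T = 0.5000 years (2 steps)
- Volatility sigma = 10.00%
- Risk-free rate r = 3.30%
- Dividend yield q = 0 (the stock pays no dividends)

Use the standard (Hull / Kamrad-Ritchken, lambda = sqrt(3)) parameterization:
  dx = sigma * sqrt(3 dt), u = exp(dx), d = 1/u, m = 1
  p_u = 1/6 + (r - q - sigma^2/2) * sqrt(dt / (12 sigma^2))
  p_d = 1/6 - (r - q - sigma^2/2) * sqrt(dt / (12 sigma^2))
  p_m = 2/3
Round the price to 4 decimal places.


Answer: Price = V(0,0) = 0.1653

Derivation:
dt = T/N = 0.250000; dx = sigma*sqrt(3*dt) = 0.086603
u = exp(dx) = 1.090463; d = 1/u = 0.917042
p_u = 0.207081, p_m = 0.666667, p_d = 0.126252
Discount per step: exp(-r*dt) = 0.991784
Stock lattice S(k, j) with j the centered position index:
  k=0: S(0,+0) = 50.2800
  k=1: S(1,-1) = 46.1088; S(1,+0) = 50.2800; S(1,+1) = 54.8285
  k=2: S(2,-2) = 42.2837; S(2,-1) = 46.1088; S(2,+0) = 50.2800; S(2,+1) = 54.8285; S(2,+2) = 59.7884
Terminal payoffs V(N, j) = max(S_T - K, 0):
  V(2,-2) = 0.000000; V(2,-1) = 0.000000; V(2,+0) = 0.000000; V(2,+1) = 0.000000; V(2,+2) = 3.918448
Backward induction: V(k, j) = exp(-r*dt) * [p_u * V(k+1, j+1) + p_m * V(k+1, j) + p_d * V(k+1, j-1)]
  V(1,-1) = exp(-r*dt) * [p_u*0.000000 + p_m*0.000000 + p_d*0.000000] = 0.000000
  V(1,+0) = exp(-r*dt) * [p_u*0.000000 + p_m*0.000000 + p_d*0.000000] = 0.000000
  V(1,+1) = exp(-r*dt) * [p_u*3.918448 + p_m*0.000000 + p_d*0.000000] = 0.804770
  V(0,+0) = exp(-r*dt) * [p_u*0.804770 + p_m*0.000000 + p_d*0.000000] = 0.165284


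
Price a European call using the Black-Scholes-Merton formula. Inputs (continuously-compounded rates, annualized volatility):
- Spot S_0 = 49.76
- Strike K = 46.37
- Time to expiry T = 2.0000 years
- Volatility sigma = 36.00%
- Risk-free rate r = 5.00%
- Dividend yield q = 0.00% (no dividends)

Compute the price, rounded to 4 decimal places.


Answer: Price = 13.6158

Derivation:
d1 = (ln(S/K) + (r - q + 0.5*sigma^2) * T) / (sigma * sqrt(T)) = 0.58956747
d2 = d1 - sigma * sqrt(T) = 0.08045058
exp(-rT) = 0.90483742; exp(-qT) = 1.00000000
C = S_0 * exp(-qT) * N(d1) - K * exp(-rT) * N(d2)
N(d1) = 0.72225967; N(d2) = 0.53206055
C = 49.7600 * 1.00000000 * 0.72225967 - 46.3700 * 0.90483742 * 0.53206055 = 13.6158


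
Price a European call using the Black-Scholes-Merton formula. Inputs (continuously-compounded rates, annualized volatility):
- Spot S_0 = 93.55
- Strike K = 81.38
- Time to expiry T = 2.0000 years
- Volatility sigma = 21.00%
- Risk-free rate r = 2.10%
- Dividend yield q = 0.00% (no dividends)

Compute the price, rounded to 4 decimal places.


Answer: Price = 19.6982

Derivation:
d1 = (ln(S/K) + (r - q + 0.5*sigma^2) * T) / (sigma * sqrt(T)) = 0.75918523
d2 = d1 - sigma * sqrt(T) = 0.46220038
exp(-rT) = 0.95886978; exp(-qT) = 1.00000000
C = S_0 * exp(-qT) * N(d1) - K * exp(-rT) * N(d2)
N(d1) = 0.77612912; N(d2) = 0.67803119
C = 93.5500 * 1.00000000 * 0.77612912 - 81.3800 * 0.95886978 * 0.67803119 = 19.6982


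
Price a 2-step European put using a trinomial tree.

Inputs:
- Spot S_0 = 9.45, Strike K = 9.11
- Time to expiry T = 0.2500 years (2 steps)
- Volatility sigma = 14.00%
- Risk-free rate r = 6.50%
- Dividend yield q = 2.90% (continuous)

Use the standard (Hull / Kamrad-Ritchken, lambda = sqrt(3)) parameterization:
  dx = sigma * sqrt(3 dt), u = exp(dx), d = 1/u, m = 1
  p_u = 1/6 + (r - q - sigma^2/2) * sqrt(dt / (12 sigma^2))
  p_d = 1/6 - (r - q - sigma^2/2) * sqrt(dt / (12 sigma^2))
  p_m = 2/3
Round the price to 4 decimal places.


dt = T/N = 0.125000; dx = sigma*sqrt(3*dt) = 0.085732
u = exp(dx) = 1.089514; d = 1/u = 0.917840
p_u = 0.185767, p_m = 0.666667, p_d = 0.147566
Discount per step: exp(-r*dt) = 0.991908
Stock lattice S(k, j) with j the centered position index:
  k=0: S(0,+0) = 9.4500
  k=1: S(1,-1) = 8.6736; S(1,+0) = 9.4500; S(1,+1) = 10.2959
  k=2: S(2,-2) = 7.9610; S(2,-1) = 8.6736; S(2,+0) = 9.4500; S(2,+1) = 10.2959; S(2,+2) = 11.2175
Terminal payoffs V(N, j) = max(K - S_T, 0):
  V(2,-2) = 1.149033; V(2,-1) = 0.436412; V(2,+0) = 0.000000; V(2,+1) = 0.000000; V(2,+2) = 0.000000
Backward induction: V(k, j) = exp(-r*dt) * [p_u * V(k+1, j+1) + p_m * V(k+1, j) + p_d * V(k+1, j-1)]
  V(1,-1) = exp(-r*dt) * [p_u*0.000000 + p_m*0.436412 + p_d*1.149033] = 0.456773
  V(1,+0) = exp(-r*dt) * [p_u*0.000000 + p_m*0.000000 + p_d*0.436412] = 0.063879
  V(1,+1) = exp(-r*dt) * [p_u*0.000000 + p_m*0.000000 + p_d*0.000000] = 0.000000
  V(0,+0) = exp(-r*dt) * [p_u*0.000000 + p_m*0.063879 + p_d*0.456773] = 0.109100

Answer: Price = V(0,0) = 0.1091


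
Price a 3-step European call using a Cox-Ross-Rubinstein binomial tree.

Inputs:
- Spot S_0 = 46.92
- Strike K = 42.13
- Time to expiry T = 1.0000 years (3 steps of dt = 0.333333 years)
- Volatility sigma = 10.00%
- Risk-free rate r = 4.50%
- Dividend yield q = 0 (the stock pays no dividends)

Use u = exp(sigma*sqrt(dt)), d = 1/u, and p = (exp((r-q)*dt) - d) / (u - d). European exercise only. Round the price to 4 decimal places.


dt = T/N = 0.333333
u = exp(sigma*sqrt(dt)) = 1.059434; d = 1/u = 0.943900
p = (exp((r-q)*dt) - d) / (u - d) = 0.616381
Discount per step: exp(-r*dt) = 0.985112
Stock lattice S(k, i) with i counting down-moves:
  k=0: S(0,0) = 46.9200
  k=1: S(1,0) = 49.7087; S(1,1) = 44.2878
  k=2: S(2,0) = 52.6631; S(2,1) = 46.9200; S(2,2) = 41.8032
  k=3: S(3,0) = 55.7930; S(3,1) = 49.7087; S(3,2) = 44.2878; S(3,3) = 39.4581
Terminal payoffs V(N, i) = max(S_T - K, 0):
  V(3,0) = 13.663039; V(3,1) = 7.578654; V(3,2) = 2.157789; V(3,3) = 0.000000
Backward induction: V(k, i) = exp(-r*dt) * [p * V(k+1, i) + (1-p) * V(k+1, i+1)].
  V(2,0) = exp(-r*dt) * [p*13.663039 + (1-p)*7.578654] = 11.160284
  V(2,1) = exp(-r*dt) * [p*7.578654 + (1-p)*2.157789] = 5.417234
  V(2,2) = exp(-r*dt) * [p*2.157789 + (1-p)*0.000000] = 1.310218
  V(1,0) = exp(-r*dt) * [p*11.160284 + (1-p)*5.417234] = 8.823784
  V(1,1) = exp(-r*dt) * [p*5.417234 + (1-p)*1.310218] = 3.784507
  V(0,0) = exp(-r*dt) * [p*8.823784 + (1-p)*3.784507] = 6.788031

Answer: Price = V(0,0) = 6.7880


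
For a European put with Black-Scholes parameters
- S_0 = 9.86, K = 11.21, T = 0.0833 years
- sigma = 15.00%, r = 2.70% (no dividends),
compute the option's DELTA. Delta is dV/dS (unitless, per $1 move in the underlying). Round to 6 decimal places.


d1 = -2.8904204704; d2 = -2.9337130795
phi(d1) = 0.0061199351; exp(-qT) = 1.0000000000; exp(-rT) = 0.9977534273
N(-d1) = 0.9980763657
Delta = -exp(-qT) * N(-d1) = -1.0000000000 * 0.9980763657 = -0.998076

Answer: Delta = -0.998076


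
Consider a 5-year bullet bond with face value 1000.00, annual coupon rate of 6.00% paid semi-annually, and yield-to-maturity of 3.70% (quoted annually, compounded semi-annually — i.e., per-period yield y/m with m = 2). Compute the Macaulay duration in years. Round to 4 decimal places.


Coupon per period c = face * coupon_rate / m = 30.000000
Periods per year m = 2; per-period yield y/m = 0.018500
Number of cashflows N = 10
Cashflows (t years, CF_t, discount factor 1/(1+y/m)^(m*t), PV):
  t = 0.5000: CF_t = 30.000000, DF = 0.981836, PV = 29.455081
  t = 1.0000: CF_t = 30.000000, DF = 0.964002, PV = 28.920060
  t = 1.5000: CF_t = 30.000000, DF = 0.946492, PV = 28.394757
  t = 2.0000: CF_t = 30.000000, DF = 0.929300, PV = 27.878995
  t = 2.5000: CF_t = 30.000000, DF = 0.912420, PV = 27.372602
  t = 3.0000: CF_t = 30.000000, DF = 0.895847, PV = 26.875407
  t = 3.5000: CF_t = 30.000000, DF = 0.879575, PV = 26.387243
  t = 4.0000: CF_t = 30.000000, DF = 0.863598, PV = 25.907946
  t = 4.5000: CF_t = 30.000000, DF = 0.847912, PV = 25.437355
  t = 5.0000: CF_t = 1030.000000, DF = 0.832510, PV = 857.485710
Price P = sum_t PV_t = 1104.115158
Macaulay numerator sum_t t * PV_t:
  t * PV_t at t = 0.5000: 14.727541
  t * PV_t at t = 1.0000: 28.920060
  t * PV_t at t = 1.5000: 42.592135
  t * PV_t at t = 2.0000: 55.757991
  t * PV_t at t = 2.5000: 68.431506
  t * PV_t at t = 3.0000: 80.626222
  t * PV_t at t = 3.5000: 92.355352
  t * PV_t at t = 4.0000: 103.631785
  t * PV_t at t = 4.5000: 114.468098
  t * PV_t at t = 5.0000: 4287.428551
Macaulay duration D = (sum_t t * PV_t) / P = 4888.939240 / 1104.115158 = 4.427925

Answer: Macaulay duration = 4.4279 years


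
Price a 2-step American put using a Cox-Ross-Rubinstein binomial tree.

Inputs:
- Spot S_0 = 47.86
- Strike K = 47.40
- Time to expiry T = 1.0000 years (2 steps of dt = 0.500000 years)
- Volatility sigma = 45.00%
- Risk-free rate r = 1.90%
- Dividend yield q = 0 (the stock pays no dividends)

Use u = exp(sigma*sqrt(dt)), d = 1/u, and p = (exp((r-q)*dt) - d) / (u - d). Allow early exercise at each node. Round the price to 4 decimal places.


Answer: Price = V(0,0) = 7.0319

Derivation:
dt = T/N = 0.500000
u = exp(sigma*sqrt(dt)) = 1.374648; d = 1/u = 0.727459
p = (exp((r-q)*dt) - d) / (u - d) = 0.435864
Discount per step: exp(-r*dt) = 0.990545
Stock lattice S(k, i) with i counting down-moves:
  k=0: S(0,0) = 47.8600
  k=1: S(1,0) = 65.7907; S(1,1) = 34.8162
  k=2: S(2,0) = 90.4391; S(2,1) = 47.8600; S(2,2) = 25.3273
Terminal payoffs V(N, i) = max(K - S_T, 0):
  V(2,0) = 0.000000; V(2,1) = 0.000000; V(2,2) = 22.072672
Backward induction: V(k, i) = exp(-r*dt) * [p * V(k+1, i) + (1-p) * V(k+1, i+1)]; then take max(V_cont, immediate exercise) for American.
  V(1,0) = exp(-r*dt) * [p*0.000000 + (1-p)*0.000000] = 0.000000; exercise = 0.000000; V(1,0) = max -> 0.000000
  V(1,1) = exp(-r*dt) * [p*0.000000 + (1-p)*22.072672] = 12.334260; exercise = 12.583827; V(1,1) = max -> 12.583827
  V(0,0) = exp(-r*dt) * [p*0.000000 + (1-p)*12.583827] = 7.031872; exercise = 0.000000; V(0,0) = max -> 7.031872


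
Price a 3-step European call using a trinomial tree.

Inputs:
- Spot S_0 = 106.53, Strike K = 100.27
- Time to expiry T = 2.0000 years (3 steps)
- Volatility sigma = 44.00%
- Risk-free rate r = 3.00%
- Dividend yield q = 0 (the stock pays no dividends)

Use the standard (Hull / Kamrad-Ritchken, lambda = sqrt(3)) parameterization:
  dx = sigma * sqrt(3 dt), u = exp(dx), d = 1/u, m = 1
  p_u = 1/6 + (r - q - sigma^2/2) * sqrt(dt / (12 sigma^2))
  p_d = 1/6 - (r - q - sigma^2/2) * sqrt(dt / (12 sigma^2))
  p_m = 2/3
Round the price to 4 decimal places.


Answer: Price = V(0,0) = 29.4134

Derivation:
dt = T/N = 0.666667; dx = sigma*sqrt(3*dt) = 0.622254
u = exp(dx) = 1.863123; d = 1/u = 0.536733
p_u = 0.130883, p_m = 0.666667, p_d = 0.202451
Discount per step: exp(-r*dt) = 0.980199
Stock lattice S(k, j) with j the centered position index:
  k=0: S(0,+0) = 106.5300
  k=1: S(1,-1) = 57.1782; S(1,+0) = 106.5300; S(1,+1) = 198.4785
  k=2: S(2,-2) = 30.6894; S(2,-1) = 57.1782; S(2,+0) = 106.5300; S(2,+1) = 198.4785; S(2,+2) = 369.7897
  k=3: S(3,-3) = 16.4720; S(3,-2) = 30.6894; S(3,-1) = 57.1782; S(3,+0) = 106.5300; S(3,+1) = 198.4785; S(3,+2) = 369.7897; S(3,+3) = 688.9637
Terminal payoffs V(N, j) = max(S_T - K, 0):
  V(3,-3) = 0.000000; V(3,-2) = 0.000000; V(3,-1) = 0.000000; V(3,+0) = 6.260000; V(3,+1) = 98.208465; V(3,+2) = 269.519739; V(3,+3) = 588.693668
Backward induction: V(k, j) = exp(-r*dt) * [p_u * V(k+1, j+1) + p_m * V(k+1, j) + p_d * V(k+1, j-1)]
  V(2,-2) = exp(-r*dt) * [p_u*0.000000 + p_m*0.000000 + p_d*0.000000] = 0.000000
  V(2,-1) = exp(-r*dt) * [p_u*6.260000 + p_m*0.000000 + p_d*0.000000] = 0.803102
  V(2,+0) = exp(-r*dt) * [p_u*98.208465 + p_m*6.260000 + p_d*0.000000] = 16.689970
  V(2,+1) = exp(-r*dt) * [p_u*269.519739 + p_m*98.208465 + p_d*6.260000] = 99.995107
  V(2,+2) = exp(-r*dt) * [p_u*588.693668 + p_m*269.519739 + p_d*98.208465] = 271.134761
  V(1,-1) = exp(-r*dt) * [p_u*16.689970 + p_m*0.803102 + p_d*0.000000] = 2.665975
  V(1,+0) = exp(-r*dt) * [p_u*99.995107 + p_m*16.689970 + p_d*0.803102] = 23.894178
  V(1,+1) = exp(-r*dt) * [p_u*271.134761 + p_m*99.995107 + p_d*16.689970] = 103.439552
  V(0,+0) = exp(-r*dt) * [p_u*103.439552 + p_m*23.894178 + p_d*2.665975] = 29.413445


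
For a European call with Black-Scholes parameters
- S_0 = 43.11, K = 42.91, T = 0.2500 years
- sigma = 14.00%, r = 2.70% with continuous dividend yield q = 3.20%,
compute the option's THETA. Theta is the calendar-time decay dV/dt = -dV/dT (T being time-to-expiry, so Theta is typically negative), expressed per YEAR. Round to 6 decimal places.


d1 = 0.0835727108; d2 = 0.0135727108
phi(d1) = 0.3975515244; exp(-qT) = 0.9920319148; exp(-rT) = 0.9932727301
Theta = -S*exp(-qT)*phi(d1)*sigma/(2*sqrt(T)) - r*K*exp(-rT)*N(d2) + q*S*exp(-qT)*N(d1)
N(d1) = 0.5333019177; N(d2) = 0.5054145620; sqrt(T) = 0.5000000000
Term 1 = -43.1100 * 0.9920319148 * 0.3975515244 * 0.1400 / (2 * 0.5000000000) = -2.3802639864
Term 2 = -0.0270 * 42.9100 * 0.9932727301 * 0.5054145620 = -0.5816189414
Term 3 = 0.0320 * 43.1100 * 0.9920319148 * 0.5333019177 = 0.7298385360
Theta = -2.3802639864 + (-0.5816189414) + (0.7298385360) = -2.232044

Answer: Theta = -2.232044


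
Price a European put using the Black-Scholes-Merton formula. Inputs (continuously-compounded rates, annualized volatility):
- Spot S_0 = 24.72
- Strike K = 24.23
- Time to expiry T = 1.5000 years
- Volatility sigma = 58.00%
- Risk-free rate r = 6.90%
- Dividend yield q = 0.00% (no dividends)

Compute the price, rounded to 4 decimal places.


Answer: Price = 5.1193

Derivation:
d1 = (ln(S/K) + (r - q + 0.5*sigma^2) * T) / (sigma * sqrt(T)) = 0.52906317
d2 = d1 - sigma * sqrt(T) = -0.18128885
exp(-rT) = 0.90167602; exp(-qT) = 1.00000000
P = K * exp(-rT) * N(-d2) - S_0 * exp(-qT) * N(-d1)
N(-d1) = 0.29838081; N(-d2) = 0.57192957
P = 24.2300 * 0.90167602 * 0.57192957 - 24.7200 * 1.00000000 * 0.29838081 = 5.1193


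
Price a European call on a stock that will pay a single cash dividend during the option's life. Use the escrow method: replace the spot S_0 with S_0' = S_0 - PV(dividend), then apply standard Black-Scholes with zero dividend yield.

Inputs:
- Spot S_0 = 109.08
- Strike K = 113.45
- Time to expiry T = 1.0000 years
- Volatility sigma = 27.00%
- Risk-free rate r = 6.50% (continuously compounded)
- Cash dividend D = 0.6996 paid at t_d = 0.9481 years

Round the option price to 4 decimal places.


PV(D) = D * exp(-r * t_d) = 0.6996 * 0.94023400 = 0.65778771
S_0' = S_0 - PV(D) = 109.0800 - 0.65778771 = 108.42221229
d1 = (ln(S_0'/K) + (r + sigma^2/2)*T) / (sigma*sqrt(T)) = 0.20785469
d2 = d1 - sigma*sqrt(T) = -0.06214531
exp(-rT) = 0.93706746
N(d1) = 0.58232879; N(d2) = 0.47522356
C = S_0' * N(d1) - K * exp(-rT) * N(d2) = 108.42221229 * 0.58232879 - 113.4500 * 0.93706746 * 0.47522356 = 12.6162

Answer: Price = 12.6162


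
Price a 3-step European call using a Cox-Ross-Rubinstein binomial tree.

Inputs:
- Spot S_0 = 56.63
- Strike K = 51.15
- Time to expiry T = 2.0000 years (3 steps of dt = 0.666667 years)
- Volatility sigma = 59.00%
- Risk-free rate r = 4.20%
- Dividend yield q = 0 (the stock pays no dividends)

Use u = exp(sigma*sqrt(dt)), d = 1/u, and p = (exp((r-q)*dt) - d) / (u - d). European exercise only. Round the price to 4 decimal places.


Answer: Price = V(0,0) = 23.0959

Derivation:
dt = T/N = 0.666667
u = exp(sigma*sqrt(dt)) = 1.618877; d = 1/u = 0.617712
p = (exp((r-q)*dt) - d) / (u - d) = 0.410206
Discount per step: exp(-r*dt) = 0.972388
Stock lattice S(k, i) with i counting down-moves:
  k=0: S(0,0) = 56.6300
  k=1: S(1,0) = 91.6770; S(1,1) = 34.9810
  k=2: S(2,0) = 148.4139; S(2,1) = 56.6300; S(2,2) = 21.6082
  k=3: S(3,0) = 240.2639; S(3,1) = 91.6770; S(3,2) = 34.9810; S(3,3) = 13.3476
Terminal payoffs V(N, i) = max(S_T - K, 0):
  V(3,0) = 189.113882; V(3,1) = 40.527031; V(3,2) = 0.000000; V(3,3) = 0.000000
Backward induction: V(k, i) = exp(-r*dt) * [p * V(k+1, i) + (1-p) * V(k+1, i+1)].
  V(2,0) = exp(-r*dt) * [p*189.113882 + (1-p)*40.527031] = 98.676213
  V(2,1) = exp(-r*dt) * [p*40.527031 + (1-p)*0.000000] = 16.165388
  V(2,2) = exp(-r*dt) * [p*0.000000 + (1-p)*0.000000] = 0.000000
  V(1,0) = exp(-r*dt) * [p*98.676213 + (1-p)*16.165388] = 48.630885
  V(1,1) = exp(-r*dt) * [p*16.165388 + (1-p)*0.000000] = 6.448037
  V(0,0) = exp(-r*dt) * [p*48.630885 + (1-p)*6.448037] = 23.095855


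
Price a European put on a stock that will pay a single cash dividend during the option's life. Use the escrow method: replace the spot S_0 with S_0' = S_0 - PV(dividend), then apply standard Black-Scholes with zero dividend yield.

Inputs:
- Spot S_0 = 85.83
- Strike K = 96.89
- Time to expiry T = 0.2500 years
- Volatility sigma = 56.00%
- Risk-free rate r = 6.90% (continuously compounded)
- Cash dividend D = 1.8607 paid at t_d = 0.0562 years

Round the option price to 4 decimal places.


Answer: Price = 16.5869

Derivation:
PV(D) = D * exp(-r * t_d) = 1.8607 * 0.99612971 = 1.85349855
S_0' = S_0 - PV(D) = 85.8300 - 1.85349855 = 83.97650145
d1 = (ln(S_0'/K) + (r + sigma^2/2)*T) / (sigma*sqrt(T)) = -0.30924750
d2 = d1 - sigma*sqrt(T) = -0.58924750
exp(-rT) = 0.98289793
N(-d1) = 0.62143337; N(-d2) = 0.72215237
P = K * exp(-rT) * N(-d2) - S_0' * N(-d1) = 96.8900 * 0.98289793 * 0.72215237 - 83.97650145 * 0.62143337 = 16.5869


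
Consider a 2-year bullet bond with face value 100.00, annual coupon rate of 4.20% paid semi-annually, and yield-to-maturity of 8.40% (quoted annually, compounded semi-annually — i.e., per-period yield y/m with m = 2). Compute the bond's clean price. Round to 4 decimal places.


Coupon per period c = face * coupon_rate / m = 2.100000
Periods per year m = 2; per-period yield y/m = 0.042000
Number of cashflows N = 4
Cashflows (t years, CF_t, discount factor 1/(1+y/m)^(m*t), PV):
  t = 0.5000: CF_t = 2.100000, DF = 0.959693, PV = 2.015355
  t = 1.0000: CF_t = 2.100000, DF = 0.921010, PV = 1.934122
  t = 1.5000: CF_t = 2.100000, DF = 0.883887, PV = 1.856163
  t = 2.0000: CF_t = 102.100000, DF = 0.848260, PV = 86.607373
Price P = sum_t PV_t = 92.413013

Answer: Price = 92.4130


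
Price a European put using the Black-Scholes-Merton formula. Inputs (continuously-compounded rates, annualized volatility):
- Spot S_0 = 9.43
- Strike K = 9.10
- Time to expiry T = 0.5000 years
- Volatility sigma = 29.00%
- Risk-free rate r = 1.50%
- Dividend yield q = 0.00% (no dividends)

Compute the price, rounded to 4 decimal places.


Answer: Price = 0.5714

Derivation:
d1 = (ln(S/K) + (r - q + 0.5*sigma^2) * T) / (sigma * sqrt(T)) = 0.31281762
d2 = d1 - sigma * sqrt(T) = 0.10775665
exp(-rT) = 0.99252805; exp(-qT) = 1.00000000
P = K * exp(-rT) * N(-d2) - S_0 * exp(-qT) * N(-d1)
N(-d1) = 0.37720961; N(-d2) = 0.45709436
P = 9.1000 * 0.99252805 * 0.45709436 - 9.4300 * 1.00000000 * 0.37720961 = 0.5714


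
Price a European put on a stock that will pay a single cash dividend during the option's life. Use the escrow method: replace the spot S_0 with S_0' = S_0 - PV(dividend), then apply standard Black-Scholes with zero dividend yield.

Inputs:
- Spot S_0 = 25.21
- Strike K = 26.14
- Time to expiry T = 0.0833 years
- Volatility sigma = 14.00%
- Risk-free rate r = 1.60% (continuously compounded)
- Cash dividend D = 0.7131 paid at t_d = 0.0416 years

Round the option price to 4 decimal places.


PV(D) = D * exp(-r * t_d) = 0.7131 * 0.99933462 = 0.71262552
S_0' = S_0 - PV(D) = 25.2100 - 0.71262552 = 24.49737448
d1 = (ln(S_0'/K) + (r + sigma^2/2)*T) / (sigma*sqrt(T)) = -1.55301056
d2 = d1 - sigma*sqrt(T) = -1.59341699
exp(-rT) = 0.99866809
N(-d1) = 0.93978969; N(-d2) = 0.94446666
P = K * exp(-rT) * N(-d2) - S_0' * N(-d1) = 26.1400 * 0.99866809 * 0.94446666 - 24.49737448 * 0.93978969 = 1.6331

Answer: Price = 1.6331


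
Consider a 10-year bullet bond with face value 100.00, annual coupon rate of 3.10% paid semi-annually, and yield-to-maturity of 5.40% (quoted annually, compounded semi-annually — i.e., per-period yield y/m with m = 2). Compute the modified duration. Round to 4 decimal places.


Coupon per period c = face * coupon_rate / m = 1.550000
Periods per year m = 2; per-period yield y/m = 0.027000
Number of cashflows N = 20
Cashflows (t years, CF_t, discount factor 1/(1+y/m)^(m*t), PV):
  t = 0.5000: CF_t = 1.550000, DF = 0.973710, PV = 1.509250
  t = 1.0000: CF_t = 1.550000, DF = 0.948111, PV = 1.469572
  t = 1.5000: CF_t = 1.550000, DF = 0.923185, PV = 1.430937
  t = 2.0000: CF_t = 1.550000, DF = 0.898914, PV = 1.393317
  t = 2.5000: CF_t = 1.550000, DF = 0.875282, PV = 1.356686
  t = 3.0000: CF_t = 1.550000, DF = 0.852270, PV = 1.321019
  t = 3.5000: CF_t = 1.550000, DF = 0.829864, PV = 1.286289
  t = 4.0000: CF_t = 1.550000, DF = 0.808047, PV = 1.252472
  t = 4.5000: CF_t = 1.550000, DF = 0.786803, PV = 1.219545
  t = 5.0000: CF_t = 1.550000, DF = 0.766118, PV = 1.187483
  t = 5.5000: CF_t = 1.550000, DF = 0.745976, PV = 1.156264
  t = 6.0000: CF_t = 1.550000, DF = 0.726365, PV = 1.125865
  t = 6.5000: CF_t = 1.550000, DF = 0.707268, PV = 1.096266
  t = 7.0000: CF_t = 1.550000, DF = 0.688674, PV = 1.067445
  t = 7.5000: CF_t = 1.550000, DF = 0.670569, PV = 1.039382
  t = 8.0000: CF_t = 1.550000, DF = 0.652939, PV = 1.012056
  t = 8.5000: CF_t = 1.550000, DF = 0.635774, PV = 0.985449
  t = 9.0000: CF_t = 1.550000, DF = 0.619059, PV = 0.959541
  t = 9.5000: CF_t = 1.550000, DF = 0.602784, PV = 0.934315
  t = 10.0000: CF_t = 101.550000, DF = 0.586937, PV = 59.603403
Price P = sum_t PV_t = 82.406555
First compute Macaulay numerator sum_t t * PV_t:
  t * PV_t at t = 0.5000: 0.754625
  t * PV_t at t = 1.0000: 1.469572
  t * PV_t at t = 1.5000: 2.146405
  t * PV_t at t = 2.0000: 2.786634
  t * PV_t at t = 2.5000: 3.391716
  t * PV_t at t = 3.0000: 3.963057
  t * PV_t at t = 3.5000: 4.502012
  t * PV_t at t = 4.0000: 5.009889
  t * PV_t at t = 4.5000: 5.487951
  t * PV_t at t = 5.0000: 5.937413
  t * PV_t at t = 5.5000: 6.359449
  t * PV_t at t = 6.0000: 6.755191
  t * PV_t at t = 6.5000: 7.125729
  t * PV_t at t = 7.0000: 7.472115
  t * PV_t at t = 7.5000: 7.795362
  t * PV_t at t = 8.0000: 8.096449
  t * PV_t at t = 8.5000: 8.376317
  t * PV_t at t = 9.0000: 8.635873
  t * PV_t at t = 9.5000: 8.875991
  t * PV_t at t = 10.0000: 596.034030
Macaulay duration D = 700.975779 / 82.406555 = 8.506311
Modified duration = D / (1 + y/m) = 8.506311 / (1 + 0.027000) = 8.282679

Answer: Modified duration = 8.2827


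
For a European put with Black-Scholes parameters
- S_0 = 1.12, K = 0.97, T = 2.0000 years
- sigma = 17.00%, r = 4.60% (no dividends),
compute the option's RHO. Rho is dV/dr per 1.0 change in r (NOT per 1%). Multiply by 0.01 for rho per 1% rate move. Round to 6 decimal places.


Answer: Rho = -0.344599

Derivation:
d1 = 1.1009564935; d2 = 0.8605401879
phi(d1) = 0.2176229864; exp(-qT) = 1.0000000000; exp(-rT) = 0.9121051495
N(-d2) = 0.1947456702
Rho = -K*T*exp(-rT)*N(-d2) = -0.9700 * 2.0000 * 0.9121051495 * 0.1947456702 = -0.344599


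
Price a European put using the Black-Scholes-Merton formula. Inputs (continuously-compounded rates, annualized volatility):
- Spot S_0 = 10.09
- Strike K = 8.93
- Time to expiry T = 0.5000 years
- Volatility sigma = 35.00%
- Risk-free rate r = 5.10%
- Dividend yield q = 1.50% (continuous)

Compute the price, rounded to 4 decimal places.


Answer: Price = 0.4100

Derivation:
d1 = (ln(S/K) + (r - q + 0.5*sigma^2) * T) / (sigma * sqrt(T)) = 0.68994809
d2 = d1 - sigma * sqrt(T) = 0.44246071
exp(-rT) = 0.97482238; exp(-qT) = 0.99252805
P = K * exp(-rT) * N(-d2) - S_0 * exp(-qT) * N(-d1)
N(-d1) = 0.24511342; N(-d2) = 0.32907793
P = 8.9300 * 0.97482238 * 0.32907793 - 10.0900 * 0.99252805 * 0.24511342 = 0.4100


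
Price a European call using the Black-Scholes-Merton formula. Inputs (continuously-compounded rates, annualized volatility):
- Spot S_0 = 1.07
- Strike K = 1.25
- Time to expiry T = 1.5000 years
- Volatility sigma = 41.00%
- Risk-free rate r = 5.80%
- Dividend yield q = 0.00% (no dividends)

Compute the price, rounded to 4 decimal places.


Answer: Price = 0.1837

Derivation:
d1 = (ln(S/K) + (r - q + 0.5*sigma^2) * T) / (sigma * sqrt(T)) = 0.11468809
d2 = d1 - sigma * sqrt(T) = -0.38745731
exp(-rT) = 0.91667710; exp(-qT) = 1.00000000
C = S_0 * exp(-qT) * N(d1) - K * exp(-rT) * N(d2)
N(d1) = 0.54565382; N(d2) = 0.34920884
C = 1.0700 * 1.00000000 * 0.54565382 - 1.2500 * 0.91667710 * 0.34920884 = 0.1837


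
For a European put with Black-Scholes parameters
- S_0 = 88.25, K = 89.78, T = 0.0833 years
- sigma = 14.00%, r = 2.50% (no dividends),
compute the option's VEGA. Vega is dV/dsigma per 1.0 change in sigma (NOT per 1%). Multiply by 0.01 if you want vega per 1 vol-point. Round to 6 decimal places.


d1 = -0.3536490535; d2 = -0.3940554887
phi(d1) = 0.3747589125; exp(-qT) = 1.0000000000; exp(-rT) = 0.9979196669
Vega = S * exp(-qT) * phi(d1) * sqrt(T) = 88.2500 * 1.0000000000 * 0.3747589125 * 0.2886173938 = 9.545291

Answer: Vega = 9.545291


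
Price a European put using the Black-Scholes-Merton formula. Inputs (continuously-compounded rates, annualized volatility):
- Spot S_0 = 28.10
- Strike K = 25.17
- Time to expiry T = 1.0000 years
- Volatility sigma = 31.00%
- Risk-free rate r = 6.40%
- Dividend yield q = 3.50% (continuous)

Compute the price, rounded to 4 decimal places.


Answer: Price = 1.6697

Derivation:
d1 = (ln(S/K) + (r - q + 0.5*sigma^2) * T) / (sigma * sqrt(T)) = 0.60376377
d2 = d1 - sigma * sqrt(T) = 0.29376377
exp(-rT) = 0.93800500; exp(-qT) = 0.96560542
P = K * exp(-rT) * N(-d2) - S_0 * exp(-qT) * N(-d1)
N(-d1) = 0.27300036; N(-d2) = 0.38446921
P = 25.1700 * 0.93800500 * 0.38446921 - 28.1000 * 0.96560542 * 0.27300036 = 1.6697


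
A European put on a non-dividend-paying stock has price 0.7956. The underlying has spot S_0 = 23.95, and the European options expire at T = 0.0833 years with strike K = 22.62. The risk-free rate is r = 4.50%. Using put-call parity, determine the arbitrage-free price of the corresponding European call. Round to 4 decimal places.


Put-call parity: C - P = S_0 * exp(-qT) - K * exp(-rT).
S_0 * exp(-qT) = 23.9500 * 1.00000000 = 23.95000000
K * exp(-rT) = 22.6200 * 0.99625852 = 22.53536765
C = P + S*exp(-qT) - K*exp(-rT)
C = 0.7956 + 23.95000000 - 22.53536765 = 2.2102

Answer: Call price = 2.2102


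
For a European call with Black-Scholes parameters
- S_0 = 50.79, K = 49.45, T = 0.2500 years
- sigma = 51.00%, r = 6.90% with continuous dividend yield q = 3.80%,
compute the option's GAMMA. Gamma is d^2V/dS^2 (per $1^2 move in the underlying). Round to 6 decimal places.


d1 = 0.2627448108; d2 = 0.0077448108
phi(d1) = 0.3854067723; exp(-qT) = 0.9905449824; exp(-rT) = 0.9828979294
Gamma = exp(-qT) * phi(d1) / (S * sigma * sqrt(T)) = 0.9905449824 * 0.3854067723 / (50.7900 * 0.5100 * 0.5000000000) = 0.029476

Answer: Gamma = 0.029476


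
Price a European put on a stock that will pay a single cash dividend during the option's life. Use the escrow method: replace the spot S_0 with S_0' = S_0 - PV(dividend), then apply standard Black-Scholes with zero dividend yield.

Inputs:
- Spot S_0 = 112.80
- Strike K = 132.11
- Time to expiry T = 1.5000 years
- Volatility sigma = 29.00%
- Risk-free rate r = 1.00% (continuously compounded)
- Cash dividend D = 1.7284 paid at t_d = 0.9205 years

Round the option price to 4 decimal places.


PV(D) = D * exp(-r * t_d) = 1.7284 * 0.99083724 = 1.71256308
S_0' = S_0 - PV(D) = 112.8000 - 1.71256308 = 111.08743692
d1 = (ln(S_0'/K) + (r + sigma^2/2)*T) / (sigma*sqrt(T)) = -0.26815521
d2 = d1 - sigma*sqrt(T) = -0.62333122
exp(-rT) = 0.98511194
N(-d1) = 0.60571007; N(-d2) = 0.73346656
P = K * exp(-rT) * N(-d2) - S_0' * N(-d1) = 132.1100 * 0.98511194 * 0.73346656 - 111.08743692 * 0.60571007 = 28.1689

Answer: Price = 28.1689


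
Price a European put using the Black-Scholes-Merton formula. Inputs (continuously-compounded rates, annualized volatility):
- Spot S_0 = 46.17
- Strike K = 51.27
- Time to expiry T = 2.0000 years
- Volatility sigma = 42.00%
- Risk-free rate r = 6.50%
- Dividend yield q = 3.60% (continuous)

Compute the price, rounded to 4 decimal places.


d1 = (ln(S/K) + (r - q + 0.5*sigma^2) * T) / (sigma * sqrt(T)) = 0.21823411
d2 = d1 - sigma * sqrt(T) = -0.37573558
exp(-rT) = 0.87809543; exp(-qT) = 0.93053090
P = K * exp(-rT) * N(-d2) - S_0 * exp(-qT) * N(-d1)
N(-d1) = 0.41362335; N(-d2) = 0.64644326
P = 51.2700 * 0.87809543 * 0.64644326 - 46.1700 * 0.93053090 * 0.41362335 = 11.3325

Answer: Price = 11.3325


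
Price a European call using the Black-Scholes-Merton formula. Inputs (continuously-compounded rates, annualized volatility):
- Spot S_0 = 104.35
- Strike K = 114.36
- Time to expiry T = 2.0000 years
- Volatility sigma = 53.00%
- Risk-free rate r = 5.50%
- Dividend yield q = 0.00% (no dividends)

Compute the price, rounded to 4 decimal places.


Answer: Price = 31.1695

Derivation:
d1 = (ln(S/K) + (r - q + 0.5*sigma^2) * T) / (sigma * sqrt(T)) = 0.39931423
d2 = d1 - sigma * sqrt(T) = -0.35021896
exp(-rT) = 0.89583414; exp(-qT) = 1.00000000
C = S_0 * exp(-qT) * N(d1) - K * exp(-rT) * N(d2)
N(d1) = 0.65516916; N(d2) = 0.36308719
C = 104.3500 * 1.00000000 * 0.65516916 - 114.3600 * 0.89583414 * 0.36308719 = 31.1695


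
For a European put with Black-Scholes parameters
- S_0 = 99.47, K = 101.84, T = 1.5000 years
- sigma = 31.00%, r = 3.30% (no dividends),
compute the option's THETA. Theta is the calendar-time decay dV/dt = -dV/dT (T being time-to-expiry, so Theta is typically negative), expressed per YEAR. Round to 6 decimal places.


Answer: Theta = -3.103665

Derivation:
d1 = 0.2581923827; d2 = -0.1214785275
phi(d1) = 0.3858640451; exp(-qT) = 1.0000000000; exp(-rT) = 0.9517051581
Theta = -S*exp(-qT)*phi(d1)*sigma/(2*sqrt(T)) + r*K*exp(-rT)*N(-d2) - q*S*exp(-qT)*N(-d1)
N(-d1) = 0.3981292182; N(-d2) = 0.5483439893; sqrt(T) = 1.2247448714
Term 1 = -99.4700 * 1.0000000000 * 0.3858640451 * 0.3100 / (2 * 1.2247448714) = -4.8574965339
Term 2 = 0.0330 * 101.8400 * 0.9517051581 * 0.5483439893 = 1.7538313987
Term 3 = 0 (no dividend yield, q = 0)
Theta = -4.8574965339 + (1.7538313987) + (0.0000000000) = -3.103665


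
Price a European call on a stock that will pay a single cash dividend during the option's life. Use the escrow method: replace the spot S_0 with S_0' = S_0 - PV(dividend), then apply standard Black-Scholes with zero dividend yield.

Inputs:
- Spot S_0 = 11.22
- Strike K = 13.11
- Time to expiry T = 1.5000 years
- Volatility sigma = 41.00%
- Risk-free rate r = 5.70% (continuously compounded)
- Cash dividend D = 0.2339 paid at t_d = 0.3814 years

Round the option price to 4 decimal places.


Answer: Price = 1.7966

Derivation:
PV(D) = D * exp(-r * t_d) = 0.2339 * 0.97849481 = 0.22886994
S_0' = S_0 - PV(D) = 11.2200 - 0.22886994 = 10.99113006
d1 = (ln(S_0'/K) + (r + sigma^2/2)*T) / (sigma*sqrt(T)) = 0.07027505
d2 = d1 - sigma*sqrt(T) = -0.43187035
exp(-rT) = 0.91805314
N(d1) = 0.52801263; N(d2) = 0.33291782
C = S_0' * N(d1) - K * exp(-rT) * N(d2) = 10.99113006 * 0.52801263 - 13.1100 * 0.91805314 * 0.33291782 = 1.7966
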